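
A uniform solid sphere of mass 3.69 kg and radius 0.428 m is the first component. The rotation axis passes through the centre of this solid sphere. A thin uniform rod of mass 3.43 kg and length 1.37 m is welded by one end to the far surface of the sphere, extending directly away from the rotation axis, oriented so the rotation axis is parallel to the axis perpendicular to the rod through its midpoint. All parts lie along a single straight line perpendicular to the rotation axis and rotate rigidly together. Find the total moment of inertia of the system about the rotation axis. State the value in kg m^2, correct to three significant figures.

5.06

Solid sphere: I_cm = (2/5)MR² = (2/5)(3.69)(0.428)² = 0.27038 kg m^2; axis through the centre, so I = 0.27038 kg m^2.
Thin rod: I_cm = (1/12)ML² = (1/12)(3.43)(1.37)² = 0.53648 kg m^2; centre at d = 0.428 + 0.685 = 1.113 m, so I = I_cm + Md² gives I = 0.53648 + (3.43)(1.113)² = 4.7855 kg m^2.
Total I = 0.27038 + 4.7855 = 5.0558 kg m^2.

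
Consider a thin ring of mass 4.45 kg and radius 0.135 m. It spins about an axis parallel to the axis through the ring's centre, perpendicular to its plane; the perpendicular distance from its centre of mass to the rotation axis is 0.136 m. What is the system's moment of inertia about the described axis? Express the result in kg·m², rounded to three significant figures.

I_cm = MR² = (4.45)(0.135)² = 0.081101 kg·m²; centre at d = 0.136 m, so the parallel axis theorem gives I = 0.081101 + (4.45)(0.136)² = 0.16341 kg·m².

0.163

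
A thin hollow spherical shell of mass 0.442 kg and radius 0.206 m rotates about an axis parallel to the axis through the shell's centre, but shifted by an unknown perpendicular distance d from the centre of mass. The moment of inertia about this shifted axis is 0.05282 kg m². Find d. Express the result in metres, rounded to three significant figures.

About the centre-of-mass axis, I_cm = (2/3)MR² = (2/3)(0.442)(0.206)² = 0.012504 kg m².
Parallel axis theorem: I = I_cm + Md², so Md² = 0.05282 − 0.012504 = 0.040316 kg m².
d = √(0.040316 / 0.442) = 0.30201 m.

0.302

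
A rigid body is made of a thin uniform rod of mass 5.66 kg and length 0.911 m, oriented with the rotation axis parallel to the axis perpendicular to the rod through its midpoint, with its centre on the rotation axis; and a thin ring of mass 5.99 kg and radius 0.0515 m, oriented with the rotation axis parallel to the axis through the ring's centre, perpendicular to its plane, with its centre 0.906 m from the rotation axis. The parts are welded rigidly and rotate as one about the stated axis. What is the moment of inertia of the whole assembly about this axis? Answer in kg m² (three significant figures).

5.32

Thin rod: I_cm = (1/12)ML² = (1/12)(5.66)(0.911)² = 0.39145 kg m²; axis through the centre, so I = 0.39145 kg m².
Thin ring: I_cm = MR² = (5.99)(0.0515)² = 0.015887 kg m²; centre at d = 0.906 m, so the parallel axis theorem gives I = 0.015887 + (5.99)(0.906)² = 4.9327 kg m².
Total I = 0.39145 + 4.9327 = 5.3241 kg m².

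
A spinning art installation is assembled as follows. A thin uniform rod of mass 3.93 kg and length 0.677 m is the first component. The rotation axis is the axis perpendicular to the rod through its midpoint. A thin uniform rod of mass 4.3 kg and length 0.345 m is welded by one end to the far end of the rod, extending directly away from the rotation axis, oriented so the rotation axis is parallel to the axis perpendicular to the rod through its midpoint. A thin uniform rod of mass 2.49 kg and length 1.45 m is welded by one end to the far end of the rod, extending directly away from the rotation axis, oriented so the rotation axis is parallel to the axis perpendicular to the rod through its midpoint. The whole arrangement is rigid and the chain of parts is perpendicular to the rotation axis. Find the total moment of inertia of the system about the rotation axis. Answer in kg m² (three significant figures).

6.69

Thin rod: I_cm = (1/12)ML² = (1/12)(3.93)(0.677)² = 0.1501 kg m²; axis through the centre, so I = 0.1501 kg m².
Thin rod: I_cm = (1/12)ML² = (1/12)(4.3)(0.345)² = 0.042651 kg m²; centre at d = 0.3385 + 0.1725 = 0.511 m, so I = I_cm + Md² gives I = 0.042651 + (4.3)(0.511)² = 1.1655 kg m².
Thin rod: I_cm = (1/12)ML² = (1/12)(2.49)(1.45)² = 0.43627 kg m²; centre at d = 0.3385 + 0.1725 + 0.1725 + 0.725 = 1.4085 m, so I = I_cm + Md² gives I = 0.43627 + (2.49)(1.4085)² = 5.3761 kg m².
Total I = 0.1501 + 1.1655 + 5.3761 = 6.6917 kg m².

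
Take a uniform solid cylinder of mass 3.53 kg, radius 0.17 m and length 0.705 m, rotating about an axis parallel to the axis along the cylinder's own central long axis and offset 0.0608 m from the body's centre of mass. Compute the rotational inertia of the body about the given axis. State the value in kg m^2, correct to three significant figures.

I_cm = (1/2)MR² = (1/2)(3.53)(0.17)² = 0.051009 kg m^2; centre at d = 0.0608 m, so the parallel axis theorem gives I = 0.051009 + (3.53)(0.0608)² = 0.064058 kg m^2.

0.0641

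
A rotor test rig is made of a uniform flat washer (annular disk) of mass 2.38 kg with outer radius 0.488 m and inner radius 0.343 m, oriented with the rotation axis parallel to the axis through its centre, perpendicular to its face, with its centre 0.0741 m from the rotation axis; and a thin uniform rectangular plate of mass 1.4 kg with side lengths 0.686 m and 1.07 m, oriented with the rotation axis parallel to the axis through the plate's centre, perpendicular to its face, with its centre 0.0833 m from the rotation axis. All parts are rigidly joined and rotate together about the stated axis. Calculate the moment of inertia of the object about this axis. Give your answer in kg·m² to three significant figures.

Annular disk: I_cm = (1/2)M(R²+r²) = (1/2)(2.38)[(0.488)² + (0.343)²] = 0.42339 kg·m²; centre at d = 0.0741 m, so I = I_cm + Md² gives I = 0.42339 + (2.38)(0.0741)² = 0.43646 kg·m².
Rectangular plate: I_cm = (1/12)M(a²+b²) = (1/12)(1.4)[(0.686)² + (1.07)²] = 0.18847 kg·m²; centre at d = 0.0833 m, so I = I_cm + Md² gives I = 0.18847 + (1.4)(0.0833)² = 0.19819 kg·m².
Total I = 0.43646 + 0.19819 = 0.63465 kg·m².

0.635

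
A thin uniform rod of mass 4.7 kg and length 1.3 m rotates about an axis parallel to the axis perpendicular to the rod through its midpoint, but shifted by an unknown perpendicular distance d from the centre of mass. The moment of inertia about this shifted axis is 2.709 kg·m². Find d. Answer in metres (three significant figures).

About the centre-of-mass axis, I_cm = (1/12)ML² = (1/12)(4.7)(1.3)² = 0.66192 kg·m².
Parallel axis theorem: I = I_cm + Md², so Md² = 2.709 − 0.66192 = 2.0471 kg·m².
d = √(2.0471 / 4.7) = 0.65996 m.

0.660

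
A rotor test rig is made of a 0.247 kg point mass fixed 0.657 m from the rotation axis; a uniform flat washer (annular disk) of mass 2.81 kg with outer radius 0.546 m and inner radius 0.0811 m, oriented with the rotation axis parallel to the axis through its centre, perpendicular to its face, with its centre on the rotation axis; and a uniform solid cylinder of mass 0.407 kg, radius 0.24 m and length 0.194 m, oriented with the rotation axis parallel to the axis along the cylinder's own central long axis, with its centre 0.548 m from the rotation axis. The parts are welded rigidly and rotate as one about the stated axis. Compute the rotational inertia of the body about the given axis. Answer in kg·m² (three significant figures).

0.669

Point mass: I_cm = 0; centre at d = 0.657 m, so the parallel axis theorem gives I = 0 + (0.247)(0.657)² = 0.10662 kg·m².
Annular disk: I_cm = (1/2)M(R²+r²) = (1/2)(2.81)[(0.546)² + (0.0811)²] = 0.42809 kg·m²; axis through the centre, so I = 0.42809 kg·m².
Solid cylinder: I_cm = (1/2)MR² = (1/2)(0.407)(0.24)² = 0.011722 kg·m²; centre at d = 0.548 m, so the parallel axis theorem gives I = 0.011722 + (0.407)(0.548)² = 0.13395 kg·m².
Total I = 0.10662 + 0.42809 + 0.13395 = 0.66866 kg·m².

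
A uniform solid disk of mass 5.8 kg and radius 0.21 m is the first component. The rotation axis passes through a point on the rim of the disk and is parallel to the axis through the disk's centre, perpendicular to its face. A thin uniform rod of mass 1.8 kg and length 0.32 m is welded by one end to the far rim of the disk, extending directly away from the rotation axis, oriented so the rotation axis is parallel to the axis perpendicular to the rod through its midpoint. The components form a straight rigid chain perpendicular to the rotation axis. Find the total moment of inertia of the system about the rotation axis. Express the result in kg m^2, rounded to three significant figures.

1.00

Solid disk: I_cm = (1/2)MR² = (1/2)(5.8)(0.21)² = 0.12789 kg m^2; centre at d = 0.21 m, so I = I_cm + Md² gives I = 0.12789 + (5.8)(0.21)² = 0.38367 kg m^2.
Thin rod: I_cm = (1/12)ML² = (1/12)(1.8)(0.32)² = 0.01536 kg m^2; centre at d = 0.21 + 0.21 + 0.16 = 0.58 m, so I = I_cm + Md² gives I = 0.01536 + (1.8)(0.58)² = 0.62088 kg m^2.
Total I = 0.38367 + 0.62088 = 1.0046 kg m^2.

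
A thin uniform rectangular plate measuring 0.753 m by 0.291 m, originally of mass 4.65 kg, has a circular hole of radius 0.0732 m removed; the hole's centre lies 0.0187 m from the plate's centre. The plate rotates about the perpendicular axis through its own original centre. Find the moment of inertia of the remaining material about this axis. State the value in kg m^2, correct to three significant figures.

Unpierced body about its centre: I₀ = (1/12)M(a²+b²) = (1/12)(4.65)[(0.753)² + (0.291)²] = 0.25253 kg m^2.
The removed disk has mass m = M·πr²/(ab) = (4.65)·π(0.0732)²/(0.753·0.291) = 0.35722 kg (same uniform areal density).
Its moment of inertia about the rotation axis (parallel-axis theorem): I_hole = (1/2)mr² + md² = (1/2)(0.35722)(0.0732)² + (0.35722)(0.0187)² = 0.001082 kg m^2.
Treating the hole as negative mass, I = I₀ − I_hole = 0.25253 − 0.001082 = 0.25145 kg m^2.

0.251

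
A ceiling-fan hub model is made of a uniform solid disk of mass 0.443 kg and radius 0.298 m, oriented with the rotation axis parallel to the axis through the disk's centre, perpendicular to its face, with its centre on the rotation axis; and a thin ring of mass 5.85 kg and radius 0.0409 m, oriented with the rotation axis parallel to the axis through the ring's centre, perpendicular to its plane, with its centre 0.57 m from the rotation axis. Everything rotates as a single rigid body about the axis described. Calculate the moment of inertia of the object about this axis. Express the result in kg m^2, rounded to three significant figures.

1.93

Solid disk: I_cm = (1/2)MR² = (1/2)(0.443)(0.298)² = 0.01967 kg m^2; axis through the centre, so I = 0.01967 kg m^2.
Thin ring: I_cm = MR² = (5.85)(0.0409)² = 0.0097859 kg m^2; centre at d = 0.57 m, so the parallel axis theorem gives I = 0.0097859 + (5.85)(0.57)² = 1.9105 kg m^2.
Total I = 0.01967 + 1.9105 = 1.9301 kg m^2.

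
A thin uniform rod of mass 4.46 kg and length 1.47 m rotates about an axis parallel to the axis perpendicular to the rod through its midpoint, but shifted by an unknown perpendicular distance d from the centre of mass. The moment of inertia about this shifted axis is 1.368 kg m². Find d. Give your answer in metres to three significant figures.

0.356

About the centre-of-mass axis, I_cm = (1/12)ML² = (1/12)(4.46)(1.47)² = 0.80313 kg m².
Parallel axis theorem: I = I_cm + Md², so Md² = 1.368 − 0.80313 = 0.56487 kg m².
d = √(0.56487 / 4.46) = 0.35588 m.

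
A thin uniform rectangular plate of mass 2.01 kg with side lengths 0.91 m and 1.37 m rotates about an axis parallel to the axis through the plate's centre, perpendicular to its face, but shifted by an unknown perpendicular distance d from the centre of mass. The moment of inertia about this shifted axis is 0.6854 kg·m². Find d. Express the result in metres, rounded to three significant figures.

About the centre-of-mass axis, I_cm = (1/12)M(a²+b²) = (1/12)(2.01)[(0.91)² + (1.37)²] = 0.45309 kg·m².
Parallel axis theorem: I = I_cm + Md², so Md² = 0.6854 − 0.45309 = 0.23231 kg·m².
d = √(0.23231 / 2.01) = 0.33997 m.

0.340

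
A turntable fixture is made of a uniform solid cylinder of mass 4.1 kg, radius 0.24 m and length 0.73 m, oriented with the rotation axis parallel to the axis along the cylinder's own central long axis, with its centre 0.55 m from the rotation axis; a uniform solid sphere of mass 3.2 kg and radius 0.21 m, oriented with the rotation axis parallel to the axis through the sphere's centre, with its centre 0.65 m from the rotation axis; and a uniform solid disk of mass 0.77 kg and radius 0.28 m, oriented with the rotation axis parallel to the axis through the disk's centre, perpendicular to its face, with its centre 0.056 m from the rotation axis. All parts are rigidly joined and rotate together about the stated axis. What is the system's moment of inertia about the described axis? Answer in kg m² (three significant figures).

Solid cylinder: I_cm = (1/2)MR² = (1/2)(4.1)(0.24)² = 0.11808 kg m²; centre at d = 0.55 m, so I = I_cm + Md² gives I = 0.11808 + (4.1)(0.55)² = 1.3583 kg m².
Solid sphere: I_cm = (2/5)MR² = (2/5)(3.2)(0.21)² = 0.056448 kg m²; centre at d = 0.65 m, so I = I_cm + Md² gives I = 0.056448 + (3.2)(0.65)² = 1.4084 kg m².
Solid disk: I_cm = (1/2)MR² = (1/2)(0.77)(0.28)² = 0.030184 kg m²; centre at d = 0.056 m, so I = I_cm + Md² gives I = 0.030184 + (0.77)(0.056)² = 0.032599 kg m².
Total I = 1.3583 + 1.4084 + 0.032599 = 2.7994 kg m².

2.80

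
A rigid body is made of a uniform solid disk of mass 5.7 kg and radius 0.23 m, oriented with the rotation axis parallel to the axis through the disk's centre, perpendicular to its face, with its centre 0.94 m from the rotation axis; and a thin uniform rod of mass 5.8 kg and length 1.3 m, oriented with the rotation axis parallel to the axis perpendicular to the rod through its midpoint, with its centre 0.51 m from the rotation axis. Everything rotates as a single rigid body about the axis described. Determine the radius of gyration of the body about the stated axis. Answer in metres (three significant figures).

Solid disk: I_cm = (1/2)MR² = (1/2)(5.7)(0.23)² = 0.15077 kg m²; centre at d = 0.94 m, so I = I_cm + Md² gives I = 0.15077 + (5.7)(0.94)² = 5.1873 kg m².
Thin rod: I_cm = (1/12)ML² = (1/12)(5.8)(1.3)² = 0.81683 kg m²; centre at d = 0.51 m, so I = I_cm + Md² gives I = 0.81683 + (5.8)(0.51)² = 2.3254 kg m².
Total I = 7.5127 kg m²; total mass M = 11.5 kg.
k = √(I/M) = √(7.5127/11.5) = 0.80826 m.

0.808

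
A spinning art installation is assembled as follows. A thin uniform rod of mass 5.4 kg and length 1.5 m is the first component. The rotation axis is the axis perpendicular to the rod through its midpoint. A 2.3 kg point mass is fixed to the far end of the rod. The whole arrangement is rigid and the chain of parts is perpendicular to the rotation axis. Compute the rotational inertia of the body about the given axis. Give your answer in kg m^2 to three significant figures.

Thin rod: I_cm = (1/12)ML² = (1/12)(5.4)(1.5)² = 1.0125 kg m^2; axis through the centre, so I = 1.0125 kg m^2.
Point mass: I_cm = 0; centre at d = 0.75 m, so the parallel axis theorem gives I = 0 + (2.3)(0.75)² = 1.2937 kg m^2.
Total I = 1.0125 + 1.2937 = 2.3062 kg m^2.

2.31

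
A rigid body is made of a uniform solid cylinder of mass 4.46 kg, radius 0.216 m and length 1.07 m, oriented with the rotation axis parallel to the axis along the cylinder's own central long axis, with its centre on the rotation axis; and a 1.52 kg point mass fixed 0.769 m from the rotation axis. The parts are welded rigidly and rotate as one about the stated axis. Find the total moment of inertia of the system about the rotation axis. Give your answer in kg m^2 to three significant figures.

Solid cylinder: I_cm = (1/2)MR² = (1/2)(4.46)(0.216)² = 0.10404 kg m^2; axis through the centre, so I = 0.10404 kg m^2.
Point mass: I_cm = 0; centre at d = 0.769 m, so the parallel axis theorem gives I = 0 + (1.52)(0.769)² = 0.89887 kg m^2.
Total I = 0.10404 + 0.89887 = 1.0029 kg m^2.

1.00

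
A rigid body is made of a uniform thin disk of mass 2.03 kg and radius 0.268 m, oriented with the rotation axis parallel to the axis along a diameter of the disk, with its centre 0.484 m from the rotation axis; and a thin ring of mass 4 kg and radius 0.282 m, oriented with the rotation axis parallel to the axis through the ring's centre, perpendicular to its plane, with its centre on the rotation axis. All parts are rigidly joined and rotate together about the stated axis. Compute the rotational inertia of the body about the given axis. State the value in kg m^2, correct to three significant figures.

0.830

Thin disk: I_cm = (1/4)MR² = (1/4)(2.03)(0.268)² = 0.036451 kg m^2; centre at d = 0.484 m, so the parallel axis theorem gives I = 0.036451 + (2.03)(0.484)² = 0.51199 kg m^2.
Thin ring: I_cm = MR² = (4)(0.282)² = 0.3181 kg m^2; axis through the centre, so I = 0.3181 kg m^2.
Total I = 0.51199 + 0.3181 = 0.83009 kg m^2.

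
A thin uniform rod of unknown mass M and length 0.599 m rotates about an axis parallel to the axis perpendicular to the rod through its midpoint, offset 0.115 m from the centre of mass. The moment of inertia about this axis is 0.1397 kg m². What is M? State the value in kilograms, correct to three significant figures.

3.24

I = I_cm + Md² = (1/12)ML² + Md² = M·[0.0833333·(0.599)² + (0.115)²] = M·0.043125.
So M = 0.1397 / 0.043125 = 3.2394 kg.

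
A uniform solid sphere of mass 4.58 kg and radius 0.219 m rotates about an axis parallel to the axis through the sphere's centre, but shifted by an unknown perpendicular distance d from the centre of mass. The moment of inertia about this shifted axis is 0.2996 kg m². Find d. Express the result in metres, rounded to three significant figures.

About the centre-of-mass axis, I_cm = (2/5)MR² = (2/5)(4.58)(0.219)² = 0.087865 kg m².
Parallel axis theorem: I = I_cm + Md², so Md² = 0.2996 − 0.087865 = 0.21174 kg m².
d = √(0.21174 / 4.58) = 0.21501 m.

0.215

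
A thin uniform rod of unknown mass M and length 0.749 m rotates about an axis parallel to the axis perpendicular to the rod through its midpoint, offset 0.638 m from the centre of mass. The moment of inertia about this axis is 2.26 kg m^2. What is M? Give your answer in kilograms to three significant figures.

I = I_cm + Md² = (1/12)ML² + Md² = M·[0.0833333·(0.749)² + (0.638)²] = M·0.45379.
So M = 2.26 / 0.45379 = 4.9802 kg.

4.98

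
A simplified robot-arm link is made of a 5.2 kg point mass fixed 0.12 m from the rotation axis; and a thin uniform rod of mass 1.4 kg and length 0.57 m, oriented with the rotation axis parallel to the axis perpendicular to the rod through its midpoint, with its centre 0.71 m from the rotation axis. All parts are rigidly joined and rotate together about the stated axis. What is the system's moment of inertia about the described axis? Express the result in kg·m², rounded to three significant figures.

Point mass: I_cm = 0; centre at d = 0.12 m, so I = I_cm + Md² gives I = 0 + (5.2)(0.12)² = 0.07488 kg·m².
Thin rod: I_cm = (1/12)ML² = (1/12)(1.4)(0.57)² = 0.037905 kg·m²; centre at d = 0.71 m, so I = I_cm + Md² gives I = 0.037905 + (1.4)(0.71)² = 0.74364 kg·m².
Total I = 0.07488 + 0.74364 = 0.81852 kg·m².

0.819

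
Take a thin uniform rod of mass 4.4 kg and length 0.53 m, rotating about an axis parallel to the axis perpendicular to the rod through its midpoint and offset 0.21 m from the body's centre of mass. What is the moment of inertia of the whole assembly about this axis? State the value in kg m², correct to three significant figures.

I_cm = (1/12)ML² = (1/12)(4.4)(0.53)² = 0.103 kg m²; centre at d = 0.21 m, so I = I_cm + Md² gives I = 0.103 + (4.4)(0.21)² = 0.29704 kg m².

0.297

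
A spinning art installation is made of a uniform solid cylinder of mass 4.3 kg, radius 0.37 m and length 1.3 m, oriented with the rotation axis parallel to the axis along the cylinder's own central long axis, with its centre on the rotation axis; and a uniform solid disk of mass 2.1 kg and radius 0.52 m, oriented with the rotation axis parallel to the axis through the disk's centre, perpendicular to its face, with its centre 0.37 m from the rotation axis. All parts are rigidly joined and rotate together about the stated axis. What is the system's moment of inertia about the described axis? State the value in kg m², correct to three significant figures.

0.866

Solid cylinder: I_cm = (1/2)MR² = (1/2)(4.3)(0.37)² = 0.29433 kg m²; axis through the centre, so I = 0.29433 kg m².
Solid disk: I_cm = (1/2)MR² = (1/2)(2.1)(0.52)² = 0.28392 kg m²; centre at d = 0.37 m, so the parallel axis theorem gives I = 0.28392 + (2.1)(0.37)² = 0.57141 kg m².
Total I = 0.29433 + 0.57141 = 0.86574 kg m².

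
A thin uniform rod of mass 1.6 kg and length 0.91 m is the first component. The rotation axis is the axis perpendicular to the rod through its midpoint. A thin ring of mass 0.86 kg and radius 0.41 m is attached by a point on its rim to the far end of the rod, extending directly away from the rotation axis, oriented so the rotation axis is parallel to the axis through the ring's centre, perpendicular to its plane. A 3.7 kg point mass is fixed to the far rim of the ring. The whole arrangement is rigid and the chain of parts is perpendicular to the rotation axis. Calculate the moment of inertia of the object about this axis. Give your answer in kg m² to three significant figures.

6.91

Thin rod: I_cm = (1/12)ML² = (1/12)(1.6)(0.91)² = 0.11041 kg m²; axis through the centre, so I = 0.11041 kg m².
Thin ring: I_cm = MR² = (0.86)(0.41)² = 0.14457 kg m²; centre at d = 0.455 + 0.41 = 0.865 m, so the parallel axis theorem gives I = 0.14457 + (0.86)(0.865)² = 0.78804 kg m².
Point mass: I_cm = 0; centre at d = 0.455 + 0.41 + 0.41 = 1.275 m, so the parallel axis theorem gives I = 0 + (3.7)(1.275)² = 6.0148 kg m².
Total I = 0.11041 + 0.78804 + 6.0148 = 6.9133 kg m².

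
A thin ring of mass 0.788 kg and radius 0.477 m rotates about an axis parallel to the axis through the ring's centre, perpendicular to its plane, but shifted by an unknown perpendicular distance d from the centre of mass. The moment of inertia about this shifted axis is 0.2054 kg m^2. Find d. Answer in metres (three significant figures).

0.182

About the centre-of-mass axis, I_cm = MR² = (0.788)(0.477)² = 0.17929 kg m^2.
Parallel axis theorem: I = I_cm + Md², so Md² = 0.2054 − 0.17929 = 0.026107 kg m^2.
d = √(0.026107 / 0.788) = 0.18202 m.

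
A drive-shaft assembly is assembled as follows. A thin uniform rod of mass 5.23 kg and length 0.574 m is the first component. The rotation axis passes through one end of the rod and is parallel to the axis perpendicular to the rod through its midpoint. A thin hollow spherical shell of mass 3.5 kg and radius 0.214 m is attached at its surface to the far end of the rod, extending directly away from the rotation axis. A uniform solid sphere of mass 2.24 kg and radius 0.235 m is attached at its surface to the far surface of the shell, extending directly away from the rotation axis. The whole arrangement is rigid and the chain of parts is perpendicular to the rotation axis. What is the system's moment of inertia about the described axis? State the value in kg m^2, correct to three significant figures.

Thin rod: I_cm = (1/12)ML² = (1/12)(5.23)(0.574)² = 0.1436 kg m^2; centre at d = 0.287 m, so I = I_cm + Md² gives I = 0.1436 + (5.23)(0.287)² = 0.57439 kg m^2.
Spherical shell: I_cm = (2/3)MR² = (2/3)(3.5)(0.214)² = 0.10686 kg m^2; centre at d = 0.287 + 0.287 + 0.214 = 0.788 m, so I = I_cm + Md² gives I = 0.10686 + (3.5)(0.788)² = 2.2802 kg m^2.
Solid sphere: I_cm = (2/5)MR² = (2/5)(2.24)(0.235)² = 0.049482 kg m^2; centre at d = 0.287 + 0.287 + 0.214 + 0.214 + 0.235 = 1.237 m, so I = I_cm + Md² gives I = 0.049482 + (2.24)(1.237)² = 3.4771 kg m^2.
Total I = 0.57439 + 2.2802 + 3.4771 = 6.3316 kg m^2.

6.33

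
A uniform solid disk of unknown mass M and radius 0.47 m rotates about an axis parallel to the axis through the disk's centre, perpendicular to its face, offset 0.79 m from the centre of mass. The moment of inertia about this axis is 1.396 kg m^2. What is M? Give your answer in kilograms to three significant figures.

I = I_cm + Md² = (1/2)MR² + Md² = M·[0.5·(0.47)² + (0.79)²] = M·0.73455.
So M = 1.396 / 0.73455 = 1.9005 kg.

1.90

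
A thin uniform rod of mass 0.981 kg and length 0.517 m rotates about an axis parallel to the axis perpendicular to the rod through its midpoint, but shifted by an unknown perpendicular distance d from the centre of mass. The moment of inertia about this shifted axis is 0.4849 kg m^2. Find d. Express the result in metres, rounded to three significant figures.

About the centre-of-mass axis, I_cm = (1/12)ML² = (1/12)(0.981)(0.517)² = 0.021851 kg m^2.
Parallel axis theorem: I = I_cm + Md², so Md² = 0.4849 − 0.021851 = 0.46305 kg m^2.
d = √(0.46305 / 0.981) = 0.68704 m.

0.687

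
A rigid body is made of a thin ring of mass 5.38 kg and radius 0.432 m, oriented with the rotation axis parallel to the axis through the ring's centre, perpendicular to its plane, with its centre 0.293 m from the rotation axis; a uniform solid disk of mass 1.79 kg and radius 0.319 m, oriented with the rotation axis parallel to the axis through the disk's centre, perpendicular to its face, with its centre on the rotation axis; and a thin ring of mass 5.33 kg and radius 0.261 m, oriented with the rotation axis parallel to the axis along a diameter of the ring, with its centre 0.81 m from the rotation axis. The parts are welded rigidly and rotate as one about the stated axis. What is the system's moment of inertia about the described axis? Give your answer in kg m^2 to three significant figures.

5.24

Thin ring: I_cm = MR² = (5.38)(0.432)² = 1.004 kg m^2; centre at d = 0.293 m, so I = I_cm + Md² gives I = 1.004 + (5.38)(0.293)² = 1.4659 kg m^2.
Solid disk: I_cm = (1/2)MR² = (1/2)(1.79)(0.319)² = 0.091076 kg m^2; axis through the centre, so I = 0.091076 kg m^2.
Thin ring: I_cm = (1/2)MR² = (1/2)(5.33)(0.261)² = 0.18154 kg m^2; centre at d = 0.81 m, so I = I_cm + Md² gives I = 0.18154 + (5.33)(0.81)² = 3.6786 kg m^2.
Total I = 1.4659 + 0.091076 + 3.6786 = 5.2355 kg m^2.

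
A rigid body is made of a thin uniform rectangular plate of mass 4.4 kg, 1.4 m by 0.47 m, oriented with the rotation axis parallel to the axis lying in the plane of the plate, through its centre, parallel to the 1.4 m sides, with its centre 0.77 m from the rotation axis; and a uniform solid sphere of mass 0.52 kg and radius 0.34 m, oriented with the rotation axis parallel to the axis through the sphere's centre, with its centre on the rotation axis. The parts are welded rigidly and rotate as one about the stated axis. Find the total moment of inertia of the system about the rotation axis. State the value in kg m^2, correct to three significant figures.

2.71

Rectangular plate: I_cm = (1/12)Mb² = (1/12)(4.4)(0.47)² = 0.080997 kg m^2; centre at d = 0.77 m, so I = I_cm + Md² gives I = 0.080997 + (4.4)(0.77)² = 2.6898 kg m^2.
Solid sphere: I_cm = (2/5)MR² = (2/5)(0.52)(0.34)² = 0.024045 kg m^2; axis through the centre, so I = 0.024045 kg m^2.
Total I = 2.6898 + 0.024045 = 2.7138 kg m^2.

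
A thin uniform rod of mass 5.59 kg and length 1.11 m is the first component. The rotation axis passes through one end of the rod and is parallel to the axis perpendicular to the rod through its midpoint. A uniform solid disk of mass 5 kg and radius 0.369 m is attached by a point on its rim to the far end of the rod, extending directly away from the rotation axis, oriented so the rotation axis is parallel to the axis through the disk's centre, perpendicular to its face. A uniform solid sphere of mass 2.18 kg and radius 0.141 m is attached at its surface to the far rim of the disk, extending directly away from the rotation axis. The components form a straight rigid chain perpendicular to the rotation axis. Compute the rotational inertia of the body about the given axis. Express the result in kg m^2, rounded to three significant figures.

Thin rod: I_cm = (1/12)ML² = (1/12)(5.59)(1.11)² = 0.57395 kg m^2; centre at d = 0.555 m, so I = I_cm + Md² gives I = 0.57395 + (5.59)(0.555)² = 2.2958 kg m^2.
Solid disk: I_cm = (1/2)MR² = (1/2)(5)(0.369)² = 0.3404 kg m^2; centre at d = 0.555 + 0.555 + 0.369 = 1.479 m, so I = I_cm + Md² gives I = 0.3404 + (5)(1.479)² = 11.278 kg m^2.
Solid sphere: I_cm = (2/5)MR² = (2/5)(2.18)(0.141)² = 0.017336 kg m^2; centre at d = 0.555 + 0.555 + 0.369 + 0.369 + 0.141 = 1.989 m, so I = I_cm + Md² gives I = 0.017336 + (2.18)(1.989)² = 8.6417 kg m^2.
Total I = 2.2958 + 11.278 + 8.6417 = 22.215 kg m^2.

22.2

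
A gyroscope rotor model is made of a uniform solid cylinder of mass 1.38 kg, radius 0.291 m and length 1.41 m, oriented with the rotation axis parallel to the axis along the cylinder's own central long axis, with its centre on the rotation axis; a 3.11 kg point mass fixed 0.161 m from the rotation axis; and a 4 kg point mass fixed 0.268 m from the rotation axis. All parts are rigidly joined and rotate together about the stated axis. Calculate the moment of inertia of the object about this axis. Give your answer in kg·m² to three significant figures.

Solid cylinder: I_cm = (1/2)MR² = (1/2)(1.38)(0.291)² = 0.05843 kg·m²; axis through the centre, so I = 0.05843 kg·m².
Point mass: I_cm = 0; centre at d = 0.161 m, so I = I_cm + Md² gives I = 0 + (3.11)(0.161)² = 0.080614 kg·m².
Point mass: I_cm = 0; centre at d = 0.268 m, so I = I_cm + Md² gives I = 0 + (4)(0.268)² = 0.2873 kg·m².
Total I = 0.05843 + 0.080614 + 0.2873 = 0.42634 kg·m².

0.426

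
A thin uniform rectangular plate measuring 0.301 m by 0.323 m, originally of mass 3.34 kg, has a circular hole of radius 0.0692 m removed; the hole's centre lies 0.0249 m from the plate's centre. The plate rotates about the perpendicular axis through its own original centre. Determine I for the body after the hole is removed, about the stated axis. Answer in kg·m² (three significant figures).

Unpierced body about its centre: I₀ = (1/12)M(a²+b²) = (1/12)(3.34)[(0.301)² + (0.323)²] = 0.054256 kg·m².
The removed disk has mass m = M·πr²/(ab) = (3.34)·π(0.0692)²/(0.301·0.323) = 0.51682 kg (same uniform areal density).
Its moment of inertia about the rotation axis (parallel-axis theorem): I_hole = (1/2)mr² + md² = (1/2)(0.51682)(0.0692)² + (0.51682)(0.0249)² = 0.0015579 kg·m².
Treating the hole as negative mass, I = I₀ − I_hole = 0.054256 − 0.0015579 = 0.052698 kg·m².

0.0527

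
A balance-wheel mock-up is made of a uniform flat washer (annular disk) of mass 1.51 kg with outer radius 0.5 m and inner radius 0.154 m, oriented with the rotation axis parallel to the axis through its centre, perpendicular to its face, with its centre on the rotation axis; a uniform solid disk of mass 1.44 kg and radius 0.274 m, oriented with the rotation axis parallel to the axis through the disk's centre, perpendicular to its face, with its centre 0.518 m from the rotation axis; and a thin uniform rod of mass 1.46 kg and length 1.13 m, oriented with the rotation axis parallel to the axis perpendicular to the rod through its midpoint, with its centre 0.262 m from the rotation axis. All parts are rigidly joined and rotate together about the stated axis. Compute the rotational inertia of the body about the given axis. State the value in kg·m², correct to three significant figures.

Annular disk: I_cm = (1/2)M(R²+r²) = (1/2)(1.51)[(0.5)² + (0.154)²] = 0.20666 kg·m²; axis through the centre, so I = 0.20666 kg·m².
Solid disk: I_cm = (1/2)MR² = (1/2)(1.44)(0.274)² = 0.054055 kg·m²; centre at d = 0.518 m, so the parallel axis theorem gives I = 0.054055 + (1.44)(0.518)² = 0.44044 kg·m².
Thin rod: I_cm = (1/12)ML² = (1/12)(1.46)(1.13)² = 0.15536 kg·m²; centre at d = 0.262 m, so the parallel axis theorem gives I = 0.15536 + (1.46)(0.262)² = 0.25558 kg·m².
Total I = 0.20666 + 0.44044 + 0.25558 = 0.90267 kg·m².

0.903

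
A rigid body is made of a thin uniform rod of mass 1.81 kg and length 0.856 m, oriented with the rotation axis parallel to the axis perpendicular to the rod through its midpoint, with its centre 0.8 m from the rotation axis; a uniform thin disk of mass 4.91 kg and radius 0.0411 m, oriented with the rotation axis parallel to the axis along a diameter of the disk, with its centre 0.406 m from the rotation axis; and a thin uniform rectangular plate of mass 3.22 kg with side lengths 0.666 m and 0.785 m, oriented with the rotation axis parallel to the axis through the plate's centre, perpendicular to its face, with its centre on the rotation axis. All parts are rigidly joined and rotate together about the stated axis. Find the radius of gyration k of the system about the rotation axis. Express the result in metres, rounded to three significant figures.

Thin rod: I_cm = (1/12)ML² = (1/12)(1.81)(0.856)² = 0.11052 kg m^2; centre at d = 0.8 m, so I = I_cm + Md² gives I = 0.11052 + (1.81)(0.8)² = 1.2689 kg m^2.
Thin disk: I_cm = (1/4)MR² = (1/4)(4.91)(0.0411)² = 0.0020735 kg m^2; centre at d = 0.406 m, so I = I_cm + Md² gives I = 0.0020735 + (4.91)(0.406)² = 0.81142 kg m^2.
Rectangular plate: I_cm = (1/12)M(a²+b²) = (1/12)(3.22)[(0.666)² + (0.785)²] = 0.28437 kg m^2; axis through the centre, so I = 0.28437 kg m^2.
Total I = 2.3647 kg m^2; total mass M = 9.94 kg.
k = √(I/M) = √(2.3647/9.94) = 0.48775 m.

0.488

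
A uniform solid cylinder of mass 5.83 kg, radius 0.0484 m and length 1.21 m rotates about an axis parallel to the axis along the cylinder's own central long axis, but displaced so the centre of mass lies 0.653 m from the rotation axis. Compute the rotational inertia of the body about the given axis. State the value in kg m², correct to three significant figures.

2.49

I_cm = (1/2)MR² = (1/2)(5.83)(0.0484)² = 0.0068286 kg m²; centre at d = 0.653 m, so I = I_cm + Md² gives I = 0.0068286 + (5.83)(0.653)² = 2.4928 kg m².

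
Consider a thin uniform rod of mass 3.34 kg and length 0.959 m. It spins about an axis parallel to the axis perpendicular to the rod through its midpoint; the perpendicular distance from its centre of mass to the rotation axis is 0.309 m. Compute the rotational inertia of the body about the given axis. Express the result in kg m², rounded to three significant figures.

I_cm = (1/12)ML² = (1/12)(3.34)(0.959)² = 0.25598 kg m²; centre at d = 0.309 m, so the parallel axis theorem gives I = 0.25598 + (3.34)(0.309)² = 0.57488 kg m².

0.575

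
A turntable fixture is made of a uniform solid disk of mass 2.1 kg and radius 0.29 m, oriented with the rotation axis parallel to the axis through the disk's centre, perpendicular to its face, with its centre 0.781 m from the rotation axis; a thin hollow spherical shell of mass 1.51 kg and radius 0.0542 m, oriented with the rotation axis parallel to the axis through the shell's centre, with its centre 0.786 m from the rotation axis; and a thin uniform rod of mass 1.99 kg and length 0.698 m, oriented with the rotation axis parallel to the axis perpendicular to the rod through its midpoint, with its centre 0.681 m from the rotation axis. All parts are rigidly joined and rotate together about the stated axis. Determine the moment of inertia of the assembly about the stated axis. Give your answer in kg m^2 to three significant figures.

3.31

Solid disk: I_cm = (1/2)MR² = (1/2)(2.1)(0.29)² = 0.088305 kg m^2; centre at d = 0.781 m, so I = I_cm + Md² gives I = 0.088305 + (2.1)(0.781)² = 1.3692 kg m^2.
Spherical shell: I_cm = (2/3)MR² = (2/3)(1.51)(0.0542)² = 0.0029572 kg m^2; centre at d = 0.786 m, so I = I_cm + Md² gives I = 0.0029572 + (1.51)(0.786)² = 0.93583 kg m^2.
Thin rod: I_cm = (1/12)ML² = (1/12)(1.99)(0.698)² = 0.080795 kg m^2; centre at d = 0.681 m, so I = I_cm + Md² gives I = 0.080795 + (1.99)(0.681)² = 1.0037 kg m^2.
Total I = 1.3692 + 0.93583 + 1.0037 = 3.3087 kg m^2.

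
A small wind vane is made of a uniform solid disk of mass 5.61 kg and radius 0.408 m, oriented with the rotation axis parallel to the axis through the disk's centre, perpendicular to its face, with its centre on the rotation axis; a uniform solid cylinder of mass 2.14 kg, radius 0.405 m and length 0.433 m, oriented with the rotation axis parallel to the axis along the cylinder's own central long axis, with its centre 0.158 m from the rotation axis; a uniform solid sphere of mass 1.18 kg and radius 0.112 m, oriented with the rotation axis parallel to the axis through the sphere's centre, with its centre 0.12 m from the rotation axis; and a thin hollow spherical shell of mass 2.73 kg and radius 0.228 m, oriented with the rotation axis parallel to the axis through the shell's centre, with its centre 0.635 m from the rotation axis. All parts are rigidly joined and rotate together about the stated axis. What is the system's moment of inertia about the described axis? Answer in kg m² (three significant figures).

Solid disk: I_cm = (1/2)MR² = (1/2)(5.61)(0.408)² = 0.46693 kg m²; axis through the centre, so I = 0.46693 kg m².
Solid cylinder: I_cm = (1/2)MR² = (1/2)(2.14)(0.405)² = 0.17551 kg m²; centre at d = 0.158 m, so the parallel axis theorem gives I = 0.17551 + (2.14)(0.158)² = 0.22893 kg m².
Solid sphere: I_cm = (2/5)MR² = (2/5)(1.18)(0.112)² = 0.0059208 kg m²; centre at d = 0.12 m, so the parallel axis theorem gives I = 0.0059208 + (1.18)(0.12)² = 0.022913 kg m².
Spherical shell: I_cm = (2/3)MR² = (2/3)(2.73)(0.228)² = 0.094611 kg m²; centre at d = 0.635 m, so the parallel axis theorem gives I = 0.094611 + (2.73)(0.635)² = 1.1954 kg m².
Total I = 0.46693 + 0.22893 + 0.022913 + 1.1954 = 1.9142 kg m².

1.91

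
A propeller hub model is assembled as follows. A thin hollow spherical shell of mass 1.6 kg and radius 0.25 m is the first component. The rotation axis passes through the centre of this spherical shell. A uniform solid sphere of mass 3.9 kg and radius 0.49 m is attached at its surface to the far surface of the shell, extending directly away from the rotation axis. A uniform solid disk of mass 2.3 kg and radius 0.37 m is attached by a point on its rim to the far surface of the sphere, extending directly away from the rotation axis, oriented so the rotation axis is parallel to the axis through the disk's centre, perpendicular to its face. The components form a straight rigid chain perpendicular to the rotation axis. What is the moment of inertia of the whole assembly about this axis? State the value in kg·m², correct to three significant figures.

8.62

Spherical shell: I_cm = (2/3)MR² = (2/3)(1.6)(0.25)² = 0.066667 kg·m²; axis through the centre, so I = 0.066667 kg·m².
Solid sphere: I_cm = (2/5)MR² = (2/5)(3.9)(0.49)² = 0.37456 kg·m²; centre at d = 0.25 + 0.49 = 0.74 m, so I = I_cm + Md² gives I = 0.37456 + (3.9)(0.74)² = 2.5102 kg·m².
Solid disk: I_cm = (1/2)MR² = (1/2)(2.3)(0.37)² = 0.15743 kg·m²; centre at d = 0.25 + 0.49 + 0.49 + 0.37 = 1.6 m, so I = I_cm + Md² gives I = 0.15743 + (2.3)(1.6)² = 6.0454 kg·m².
Total I = 0.066667 + 2.5102 + 6.0454 = 8.6223 kg·m².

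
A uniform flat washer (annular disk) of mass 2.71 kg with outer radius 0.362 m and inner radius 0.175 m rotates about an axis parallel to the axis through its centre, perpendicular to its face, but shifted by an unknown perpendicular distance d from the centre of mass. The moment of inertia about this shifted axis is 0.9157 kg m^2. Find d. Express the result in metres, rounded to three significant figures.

About the centre-of-mass axis, I_cm = (1/2)M(R²+r²) = (1/2)(2.71)[(0.362)² + (0.175)²] = 0.21906 kg m^2.
Parallel axis theorem: I = I_cm + Md², so Md² = 0.9157 − 0.21906 = 0.69664 kg m^2.
d = √(0.69664 / 2.71) = 0.50701 m.

0.507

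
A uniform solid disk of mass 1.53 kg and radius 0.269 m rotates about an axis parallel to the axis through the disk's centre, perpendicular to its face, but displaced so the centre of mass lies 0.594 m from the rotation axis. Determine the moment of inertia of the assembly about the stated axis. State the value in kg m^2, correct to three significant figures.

I_cm = (1/2)MR² = (1/2)(1.53)(0.269)² = 0.055356 kg m^2; centre at d = 0.594 m, so I = I_cm + Md² gives I = 0.055356 + (1.53)(0.594)² = 0.5952 kg m^2.

0.595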